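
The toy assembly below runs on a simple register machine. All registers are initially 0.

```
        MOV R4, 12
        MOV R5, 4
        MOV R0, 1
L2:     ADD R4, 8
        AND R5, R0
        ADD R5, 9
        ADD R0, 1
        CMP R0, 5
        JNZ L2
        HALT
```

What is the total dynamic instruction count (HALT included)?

after MOV R4, 12: R4=12
after MOV R5, 4: R5=4
after MOV R0, 1: R0=1
after ADD R4, 8: R4=12+8=20
after AND R5, R0: R5=4&1=0
after ADD R5, 9: R5=0+9=9
after ADD R0, 1: R0=1+1=2
CMP R0, 5  (cmp 2,5)
JNZ L2: taken
after ADD R4, 8: R4=20+8=28
after AND R5, R0: R5=9&2=0
after ADD R5, 9: R5=0+9=9
after ADD R0, 1: R0=2+1=3
CMP R0, 5  (cmp 3,5)
JNZ L2: taken
after ADD R4, 8: R4=28+8=36
after AND R5, R0: R5=9&3=1
after ADD R5, 9: R5=1+9=10
after ADD R0, 1: R0=3+1=4
CMP R0, 5  (cmp 4,5)
JNZ L2: taken
after ADD R4, 8: R4=36+8=44
after AND R5, R0: R5=10&4=0
after ADD R5, 9: R5=0+9=9
after ADD R0, 1: R0=4+1=5
CMP R0, 5  (cmp 5,5)
JNZ L2: not taken
halt.
Total executed instructions: 28.

28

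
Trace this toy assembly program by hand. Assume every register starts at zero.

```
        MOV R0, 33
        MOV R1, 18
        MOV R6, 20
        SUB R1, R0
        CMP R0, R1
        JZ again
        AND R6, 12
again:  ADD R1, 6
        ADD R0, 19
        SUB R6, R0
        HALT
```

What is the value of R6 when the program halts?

R0=33
R1=18
R6=20
R1=18-33=-15
CMP R0, R1  (cmp 33,-15)
JZ again: not taken
R6=20&12=4
R1=(-15)+6=-9
R0=33+19=52
R6=4-52=-48
halt.

-48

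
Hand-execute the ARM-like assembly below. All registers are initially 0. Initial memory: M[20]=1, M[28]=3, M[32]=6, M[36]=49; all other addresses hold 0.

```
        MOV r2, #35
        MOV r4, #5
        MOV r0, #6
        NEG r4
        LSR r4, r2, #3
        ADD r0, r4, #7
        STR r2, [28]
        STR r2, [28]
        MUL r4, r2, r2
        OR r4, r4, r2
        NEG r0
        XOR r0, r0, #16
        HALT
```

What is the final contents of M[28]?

r2=35
r4=5
r0=6
r4=-(5)=-5
r4=35>>3=4
r0=4+7=11
STR r2, [28] → M[28]=35
STR r2, [28] → M[28]=35
r4=35*35=1225
r4=1225|35=1259
r0=-(11)=-11
r0=(-11)^16=-27
halt.

35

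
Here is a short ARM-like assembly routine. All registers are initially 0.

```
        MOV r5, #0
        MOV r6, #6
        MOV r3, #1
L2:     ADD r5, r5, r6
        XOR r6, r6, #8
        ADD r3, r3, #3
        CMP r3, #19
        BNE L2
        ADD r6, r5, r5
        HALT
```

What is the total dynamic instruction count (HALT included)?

35

MOV r5, #0 → r5=0
MOV r6, #6 → r6=6
MOV r3, #1 → r3=1
ADD r5, r5, r6 → r5=0+6=6
XOR r6, r6, #8 → r6=6^8=14
ADD r3, r3, #3 → r3=1+3=4
CMP r3, #19  (cmp 4,19)
BNE L2: taken
ADD r5, r5, r6 → r5=6+14=20
XOR r6, r6, #8 → r6=14^8=6
ADD r3, r3, #3 → r3=4+3=7
CMP r3, #19  (cmp 7,19)
BNE L2: taken
ADD r5, r5, r6 → r5=20+6=26
XOR r6, r6, #8 → r6=6^8=14
ADD r3, r3, #3 → r3=7+3=10
CMP r3, #19  (cmp 10,19)
BNE L2: taken
ADD r5, r5, r6 → r5=26+14=40
XOR r6, r6, #8 → r6=14^8=6
ADD r3, r3, #3 → r3=10+3=13
CMP r3, #19  (cmp 13,19)
BNE L2: taken
ADD r5, r5, r6 → r5=40+6=46
XOR r6, r6, #8 → r6=6^8=14
ADD r3, r3, #3 → r3=13+3=16
CMP r3, #19  (cmp 16,19)
BNE L2: taken
ADD r5, r5, r6 → r5=46+14=60
XOR r6, r6, #8 → r6=14^8=6
ADD r3, r3, #3 → r3=16+3=19
CMP r3, #19  (cmp 19,19)
BNE L2: not taken
ADD r6, r5, r5 → r6=60+60=120
halt.
Total executed instructions: 35.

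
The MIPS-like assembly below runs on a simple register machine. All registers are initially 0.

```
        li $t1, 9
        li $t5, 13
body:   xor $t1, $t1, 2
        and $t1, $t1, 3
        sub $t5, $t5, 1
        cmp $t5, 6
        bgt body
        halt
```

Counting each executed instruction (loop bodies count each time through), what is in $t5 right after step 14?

11

$t1=9
$t5=13
$t1=9^2=11
$t1=11&3=3
$t5=13-1=12
cmp $t5, 6  (cmp 12,6)
bgt body: taken
$t1=3^2=1
$t1=1&3=1
$t5=12-1=11
cmp $t5, 6  (cmp 11,6)
bgt body: taken
$t1=1^2=3
$t1=3&3=3
After step 14: $t5 = 11.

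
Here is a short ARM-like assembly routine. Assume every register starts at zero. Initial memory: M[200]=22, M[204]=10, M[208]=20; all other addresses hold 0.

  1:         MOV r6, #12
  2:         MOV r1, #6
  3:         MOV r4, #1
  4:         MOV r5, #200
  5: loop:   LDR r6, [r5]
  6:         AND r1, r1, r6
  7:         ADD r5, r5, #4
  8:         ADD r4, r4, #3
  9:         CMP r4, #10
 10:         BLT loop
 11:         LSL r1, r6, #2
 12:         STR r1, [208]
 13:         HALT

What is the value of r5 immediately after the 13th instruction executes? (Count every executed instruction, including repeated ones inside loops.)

MOV r6, #12 → r6=12
MOV r1, #6 → r1=6
MOV r4, #1 → r4=1
MOV r5, #200 → r5=200
LDR r6, [r5] → r6=M[200]=22
AND r1, r1, r6 → r1=6&22=6
ADD r5, r5, #4 → r5=200+4=204
ADD r4, r4, #3 → r4=1+3=4
CMP r4, #10  (cmp 4,10)
BLT loop: taken
LDR r6, [r5] → r6=M[204]=10
AND r1, r1, r6 → r1=6&10=2
ADD r5, r5, #4 → r5=204+4=208
After step 13: r5 = 208.

208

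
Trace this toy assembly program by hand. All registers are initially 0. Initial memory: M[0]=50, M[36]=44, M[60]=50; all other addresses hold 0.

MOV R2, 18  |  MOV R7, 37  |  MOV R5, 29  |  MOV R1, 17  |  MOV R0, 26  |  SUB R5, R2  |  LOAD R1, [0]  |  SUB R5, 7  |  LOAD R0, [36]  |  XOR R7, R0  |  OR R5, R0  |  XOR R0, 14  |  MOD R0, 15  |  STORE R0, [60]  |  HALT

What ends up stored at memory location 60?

4

after MOV R2, 18: R2=18
after MOV R7, 37: R7=37
after MOV R5, 29: R5=29
after MOV R1, 17: R1=17
after MOV R0, 26: R0=26
after SUB R5, R2: R5=29-18=11
after LOAD R1, [0]: R1=M[0]=50
after SUB R5, 7: R5=11-7=4
after LOAD R0, [36]: R0=M[36]=44
after XOR R7, R0: R7=37^44=9
after OR R5, R0: R5=4|44=44
after XOR R0, 14: R0=44^14=34
after MOD R0, 15: R0=34%15=4
STORE R0, [60] → M[60]=4
halt.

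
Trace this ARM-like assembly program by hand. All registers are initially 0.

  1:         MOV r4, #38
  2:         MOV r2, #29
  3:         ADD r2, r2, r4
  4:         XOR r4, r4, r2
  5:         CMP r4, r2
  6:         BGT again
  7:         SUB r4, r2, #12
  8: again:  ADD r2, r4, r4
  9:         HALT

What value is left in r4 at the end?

MOV r4, #38 → r4=38
MOV r2, #29 → r2=29
ADD r2, r2, r4 → r2=29+38=67
XOR r4, r4, r2 → r4=38^67=101
CMP r4, r2  (cmp 101,67)
BGT again: taken
ADD r2, r4, r4 → r2=101+101=202
halt.

101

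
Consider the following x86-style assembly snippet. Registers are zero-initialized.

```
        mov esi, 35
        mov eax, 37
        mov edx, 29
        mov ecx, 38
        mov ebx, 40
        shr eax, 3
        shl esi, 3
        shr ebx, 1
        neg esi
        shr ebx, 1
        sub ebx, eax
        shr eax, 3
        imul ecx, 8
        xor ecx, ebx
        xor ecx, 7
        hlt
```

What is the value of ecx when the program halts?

esi=35
eax=37
edx=29
ecx=38
ebx=40
eax=37>>3=4
esi=35<<3=280
ebx=40>>1=20
esi=-(280)=-280
ebx=20>>1=10
ebx=10-4=6
eax=4>>3=0
ecx=38*8=304
ecx=304^6=310
ecx=310^7=305
halt.

305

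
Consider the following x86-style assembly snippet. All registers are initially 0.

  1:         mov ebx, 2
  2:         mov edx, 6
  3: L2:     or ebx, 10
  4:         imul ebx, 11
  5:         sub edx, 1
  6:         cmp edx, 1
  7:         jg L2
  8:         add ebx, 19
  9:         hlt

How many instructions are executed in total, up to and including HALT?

29

mov ebx, 2 → ebx=2
mov edx, 6 → edx=6
or ebx, 10 → ebx=2|10=10
imul ebx, 11 → ebx=10*11=110
sub edx, 1 → edx=6-1=5
cmp edx, 1  (cmp 5,1)
jg L2: taken
or ebx, 10 → ebx=110|10=110
imul ebx, 11 → ebx=110*11=1210
sub edx, 1 → edx=5-1=4
cmp edx, 1  (cmp 4,1)
jg L2: taken
or ebx, 10 → ebx=1210|10=1210
imul ebx, 11 → ebx=1210*11=13310
sub edx, 1 → edx=4-1=3
cmp edx, 1  (cmp 3,1)
jg L2: taken
or ebx, 10 → ebx=13310|10=13310
imul ebx, 11 → ebx=13310*11=146410
sub edx, 1 → edx=3-1=2
cmp edx, 1  (cmp 2,1)
jg L2: taken
or ebx, 10 → ebx=146410|10=146410
imul ebx, 11 → ebx=146410*11=1610510
sub edx, 1 → edx=2-1=1
cmp edx, 1  (cmp 1,1)
jg L2: not taken
add ebx, 19 → ebx=1610510+19=1610529
halt.
Total executed instructions: 29.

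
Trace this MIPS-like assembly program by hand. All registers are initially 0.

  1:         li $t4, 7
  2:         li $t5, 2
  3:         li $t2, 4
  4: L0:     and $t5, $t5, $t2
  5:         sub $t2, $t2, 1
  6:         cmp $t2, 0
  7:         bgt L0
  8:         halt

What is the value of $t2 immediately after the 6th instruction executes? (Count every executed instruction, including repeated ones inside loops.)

3

li $t4, 7 → $t4=7
li $t5, 2 → $t5=2
li $t2, 4 → $t2=4
and $t5, $t5, $t2 → $t5=2&4=0
sub $t2, $t2, 1 → $t2=4-1=3
cmp $t2, 0  (cmp 3,0)
After step 6: $t2 = 3.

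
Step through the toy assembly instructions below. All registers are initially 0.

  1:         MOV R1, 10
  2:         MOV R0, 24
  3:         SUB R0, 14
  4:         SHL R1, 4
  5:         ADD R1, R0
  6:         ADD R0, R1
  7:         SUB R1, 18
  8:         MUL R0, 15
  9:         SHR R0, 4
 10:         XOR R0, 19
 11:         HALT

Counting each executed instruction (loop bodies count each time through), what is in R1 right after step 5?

170

MOV R1, 10 → R1=10
MOV R0, 24 → R0=24
SUB R0, 14 → R0=24-14=10
SHL R1, 4 → R1=10<<4=160
ADD R1, R0 → R1=160+10=170
After step 5: R1 = 170.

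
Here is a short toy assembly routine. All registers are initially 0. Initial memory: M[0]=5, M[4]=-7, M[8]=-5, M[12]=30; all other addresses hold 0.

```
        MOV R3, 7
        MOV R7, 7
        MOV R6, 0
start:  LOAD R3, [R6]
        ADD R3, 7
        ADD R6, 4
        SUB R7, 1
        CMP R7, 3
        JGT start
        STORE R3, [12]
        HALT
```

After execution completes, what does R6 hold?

after MOV R3, 7: R3=7
after MOV R7, 7: R7=7
after MOV R6, 0: R6=0
after LOAD R3, [R6]: R3=M[0]=5
after ADD R3, 7: R3=5+7=12
after ADD R6, 4: R6=0+4=4
after SUB R7, 1: R7=7-1=6
CMP R7, 3  (cmp 6,3)
JGT start: taken
after LOAD R3, [R6]: R3=M[4]=-7
after ADD R3, 7: R3=(-7)+7=0
after ADD R6, 4: R6=4+4=8
after SUB R7, 1: R7=6-1=5
CMP R7, 3  (cmp 5,3)
JGT start: taken
after LOAD R3, [R6]: R3=M[8]=-5
after ADD R3, 7: R3=(-5)+7=2
after ADD R6, 4: R6=8+4=12
after SUB R7, 1: R7=5-1=4
CMP R7, 3  (cmp 4,3)
JGT start: taken
after LOAD R3, [R6]: R3=M[12]=30
after ADD R3, 7: R3=30+7=37
after ADD R6, 4: R6=12+4=16
after SUB R7, 1: R7=4-1=3
CMP R7, 3  (cmp 3,3)
JGT start: not taken
STORE R3, [12] → M[12]=37
halt.

16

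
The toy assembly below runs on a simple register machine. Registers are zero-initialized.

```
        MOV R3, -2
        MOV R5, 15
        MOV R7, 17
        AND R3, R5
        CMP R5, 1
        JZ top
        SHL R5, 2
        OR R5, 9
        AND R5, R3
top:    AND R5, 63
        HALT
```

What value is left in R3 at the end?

14

R3=-2
R5=15
R7=17
R3=(-2)&15=14
CMP R5, 1  (cmp 15,1)
JZ top: not taken
R5=15<<2=60
R5=60|9=61
R5=61&14=12
R5=12&63=12
halt.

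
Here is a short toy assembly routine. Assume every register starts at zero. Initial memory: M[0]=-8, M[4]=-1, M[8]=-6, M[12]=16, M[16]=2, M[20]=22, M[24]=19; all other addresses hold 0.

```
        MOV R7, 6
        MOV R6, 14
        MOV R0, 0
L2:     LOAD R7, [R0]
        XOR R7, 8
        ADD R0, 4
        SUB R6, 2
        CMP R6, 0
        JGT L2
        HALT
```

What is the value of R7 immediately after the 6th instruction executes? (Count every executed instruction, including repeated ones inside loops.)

after MOV R7, 6: R7=6
after MOV R6, 14: R6=14
after MOV R0, 0: R0=0
after LOAD R7, [R0]: R7=M[0]=-8
after XOR R7, 8: R7=(-8)^8=-16
after ADD R0, 4: R0=0+4=4
After step 6: R7 = -16.

-16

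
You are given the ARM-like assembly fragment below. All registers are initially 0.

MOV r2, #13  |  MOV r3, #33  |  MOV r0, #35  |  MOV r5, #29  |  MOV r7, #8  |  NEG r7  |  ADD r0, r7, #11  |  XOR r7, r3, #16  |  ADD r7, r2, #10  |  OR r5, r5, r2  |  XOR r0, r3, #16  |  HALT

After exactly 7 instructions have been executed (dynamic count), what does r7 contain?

-8

r2=13
r3=33
r0=35
r5=29
r7=8
r7=-(8)=-8
r0=(-8)+11=3
After step 7: r7 = -8.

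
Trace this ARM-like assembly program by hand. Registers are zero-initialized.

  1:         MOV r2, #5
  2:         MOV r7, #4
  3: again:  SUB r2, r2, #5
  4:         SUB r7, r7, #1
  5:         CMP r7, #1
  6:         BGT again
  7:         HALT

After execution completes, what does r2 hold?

-10

MOV r2, #5 → r2=5
MOV r7, #4 → r7=4
SUB r2, r2, #5 → r2=5-5=0
SUB r7, r7, #1 → r7=4-1=3
CMP r7, #1  (cmp 3,1)
BGT again: taken
SUB r2, r2, #5 → r2=0-5=-5
SUB r7, r7, #1 → r7=3-1=2
CMP r7, #1  (cmp 2,1)
BGT again: taken
SUB r2, r2, #5 → r2=(-5)-5=-10
SUB r7, r7, #1 → r7=2-1=1
CMP r7, #1  (cmp 1,1)
BGT again: not taken
halt.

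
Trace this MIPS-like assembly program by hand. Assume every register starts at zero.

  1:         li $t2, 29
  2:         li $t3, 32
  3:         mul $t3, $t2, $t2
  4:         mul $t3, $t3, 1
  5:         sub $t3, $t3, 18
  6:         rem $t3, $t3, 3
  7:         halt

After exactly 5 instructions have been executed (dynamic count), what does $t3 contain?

li $t2, 29 → $t2=29
li $t3, 32 → $t3=32
mul $t3, $t2, $t2 → $t3=29*29=841
mul $t3, $t3, 1 → $t3=841*1=841
sub $t3, $t3, 18 → $t3=841-18=823
After step 5: $t3 = 823.

823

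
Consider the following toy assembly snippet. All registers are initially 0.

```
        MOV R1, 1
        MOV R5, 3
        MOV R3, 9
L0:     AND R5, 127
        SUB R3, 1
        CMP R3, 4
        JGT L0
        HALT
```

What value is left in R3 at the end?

4

MOV R1, 1 → R1=1
MOV R5, 3 → R5=3
MOV R3, 9 → R3=9
AND R5, 127 → R5=3&127=3
SUB R3, 1 → R3=9-1=8
CMP R3, 4  (cmp 8,4)
JGT L0: taken
AND R5, 127 → R5=3&127=3
SUB R3, 1 → R3=8-1=7
CMP R3, 4  (cmp 7,4)
JGT L0: taken
AND R5, 127 → R5=3&127=3
SUB R3, 1 → R3=7-1=6
CMP R3, 4  (cmp 6,4)
JGT L0: taken
AND R5, 127 → R5=3&127=3
SUB R3, 1 → R3=6-1=5
CMP R3, 4  (cmp 5,4)
JGT L0: taken
AND R5, 127 → R5=3&127=3
SUB R3, 1 → R3=5-1=4
CMP R3, 4  (cmp 4,4)
JGT L0: not taken
halt.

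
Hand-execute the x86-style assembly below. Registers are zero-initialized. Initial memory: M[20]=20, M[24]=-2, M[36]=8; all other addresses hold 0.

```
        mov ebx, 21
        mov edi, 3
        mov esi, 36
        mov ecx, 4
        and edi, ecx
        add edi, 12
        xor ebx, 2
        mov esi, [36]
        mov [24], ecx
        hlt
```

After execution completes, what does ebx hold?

23

ebx=21
edi=3
esi=36
ecx=4
edi=3&4=0
edi=0+12=12
ebx=21^2=23
esi=M[36]=8
mov [24], ecx → M[24]=4
halt.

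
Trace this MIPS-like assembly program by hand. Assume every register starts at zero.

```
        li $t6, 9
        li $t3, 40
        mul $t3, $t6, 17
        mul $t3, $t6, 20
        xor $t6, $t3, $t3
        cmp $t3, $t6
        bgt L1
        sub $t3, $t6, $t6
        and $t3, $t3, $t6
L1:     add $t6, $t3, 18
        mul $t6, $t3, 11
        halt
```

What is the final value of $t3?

180

li $t6, 9 → $t6=9
li $t3, 40 → $t3=40
mul $t3, $t6, 17 → $t3=9*17=153
mul $t3, $t6, 20 → $t3=9*20=180
xor $t6, $t3, $t3 → $t6=180^180=0
cmp $t3, $t6  (cmp 180,0)
bgt L1: taken
add $t6, $t3, 18 → $t6=180+18=198
mul $t6, $t3, 11 → $t6=180*11=1980
halt.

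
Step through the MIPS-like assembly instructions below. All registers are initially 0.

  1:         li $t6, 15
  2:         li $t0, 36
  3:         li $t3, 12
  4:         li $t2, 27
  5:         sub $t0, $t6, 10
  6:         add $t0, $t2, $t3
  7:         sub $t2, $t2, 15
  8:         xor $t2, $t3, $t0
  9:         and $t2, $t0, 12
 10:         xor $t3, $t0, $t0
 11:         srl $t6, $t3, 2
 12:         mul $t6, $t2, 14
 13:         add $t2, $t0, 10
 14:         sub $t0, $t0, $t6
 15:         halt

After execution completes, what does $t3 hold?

0

$t6=15
$t0=36
$t3=12
$t2=27
$t0=15-10=5
$t0=27+12=39
$t2=27-15=12
$t2=12^39=43
$t2=39&12=4
$t3=39^39=0
$t6=0>>2=0
$t6=4*14=56
$t2=39+10=49
$t0=39-56=-17
halt.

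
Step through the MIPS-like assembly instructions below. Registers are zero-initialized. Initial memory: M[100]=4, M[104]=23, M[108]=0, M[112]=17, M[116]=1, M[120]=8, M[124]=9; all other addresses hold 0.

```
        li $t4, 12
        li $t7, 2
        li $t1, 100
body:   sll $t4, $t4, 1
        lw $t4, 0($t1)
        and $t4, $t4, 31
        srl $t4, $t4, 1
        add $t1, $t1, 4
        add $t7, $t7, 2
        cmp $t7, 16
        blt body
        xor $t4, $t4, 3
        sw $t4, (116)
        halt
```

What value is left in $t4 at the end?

after li $t4, 12: $t4=12
after li $t7, 2: $t7=2
after li $t1, 100: $t1=100
after sll $t4, $t4, 1: $t4=12<<1=24
after lw $t4, 0($t1): $t4=M[100]=4
after and $t4, $t4, 31: $t4=4&31=4
after srl $t4, $t4, 1: $t4=4>>1=2
after add $t1, $t1, 4: $t1=100+4=104
after add $t7, $t7, 2: $t7=2+2=4
cmp $t7, 16  (cmp 4,16)
blt body: taken
after sll $t4, $t4, 1: $t4=2<<1=4
after lw $t4, 0($t1): $t4=M[104]=23
after and $t4, $t4, 31: $t4=23&31=23
after srl $t4, $t4, 1: $t4=23>>1=11
after add $t1, $t1, 4: $t1=104+4=108
after add $t7, $t7, 2: $t7=4+2=6
cmp $t7, 16  (cmp 6,16)
blt body: taken
after sll $t4, $t4, 1: $t4=11<<1=22
after lw $t4, 0($t1): $t4=M[108]=0
after and $t4, $t4, 31: $t4=0&31=0
after srl $t4, $t4, 1: $t4=0>>1=0
after add $t1, $t1, 4: $t1=108+4=112
after add $t7, $t7, 2: $t7=6+2=8
cmp $t7, 16  (cmp 8,16)
blt body: taken
after sll $t4, $t4, 1: $t4=0<<1=0
after lw $t4, 0($t1): $t4=M[112]=17
after and $t4, $t4, 31: $t4=17&31=17
after srl $t4, $t4, 1: $t4=17>>1=8
after add $t1, $t1, 4: $t1=112+4=116
after add $t7, $t7, 2: $t7=8+2=10
cmp $t7, 16  (cmp 10,16)
blt body: taken
after sll $t4, $t4, 1: $t4=8<<1=16
after lw $t4, 0($t1): $t4=M[116]=1
after and $t4, $t4, 31: $t4=1&31=1
after srl $t4, $t4, 1: $t4=1>>1=0
after add $t1, $t1, 4: $t1=116+4=120
after add $t7, $t7, 2: $t7=10+2=12
cmp $t7, 16  (cmp 12,16)
blt body: taken
after sll $t4, $t4, 1: $t4=0<<1=0
after lw $t4, 0($t1): $t4=M[120]=8
after and $t4, $t4, 31: $t4=8&31=8
after srl $t4, $t4, 1: $t4=8>>1=4
after add $t1, $t1, 4: $t1=120+4=124
after add $t7, $t7, 2: $t7=12+2=14
cmp $t7, 16  (cmp 14,16)
blt body: taken
after sll $t4, $t4, 1: $t4=4<<1=8
after lw $t4, 0($t1): $t4=M[124]=9
after and $t4, $t4, 31: $t4=9&31=9
after srl $t4, $t4, 1: $t4=9>>1=4
after add $t1, $t1, 4: $t1=124+4=128
after add $t7, $t7, 2: $t7=14+2=16
cmp $t7, 16  (cmp 16,16)
blt body: not taken
after xor $t4, $t4, 3: $t4=4^3=7
sw $t4, (116) → M[116]=7
halt.

7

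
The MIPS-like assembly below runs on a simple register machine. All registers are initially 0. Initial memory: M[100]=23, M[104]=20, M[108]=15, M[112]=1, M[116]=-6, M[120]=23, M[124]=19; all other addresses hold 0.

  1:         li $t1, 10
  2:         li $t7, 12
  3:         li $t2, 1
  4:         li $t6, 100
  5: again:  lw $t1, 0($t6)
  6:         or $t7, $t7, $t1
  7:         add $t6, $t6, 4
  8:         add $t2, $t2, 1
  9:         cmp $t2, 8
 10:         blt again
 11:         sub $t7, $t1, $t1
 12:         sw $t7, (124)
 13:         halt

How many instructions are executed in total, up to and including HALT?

after li $t1, 10: $t1=10
after li $t7, 12: $t7=12
after li $t2, 1: $t2=1
after li $t6, 100: $t6=100
after lw $t1, 0($t6): $t1=M[100]=23
after or $t7, $t7, $t1: $t7=12|23=31
after add $t6, $t6, 4: $t6=100+4=104
after add $t2, $t2, 1: $t2=1+1=2
cmp $t2, 8  (cmp 2,8)
blt again: taken
after lw $t1, 0($t6): $t1=M[104]=20
after or $t7, $t7, $t1: $t7=31|20=31
after add $t6, $t6, 4: $t6=104+4=108
after add $t2, $t2, 1: $t2=2+1=3
cmp $t2, 8  (cmp 3,8)
blt again: taken
after lw $t1, 0($t6): $t1=M[108]=15
after or $t7, $t7, $t1: $t7=31|15=31
after add $t6, $t6, 4: $t6=108+4=112
after add $t2, $t2, 1: $t2=3+1=4
cmp $t2, 8  (cmp 4,8)
blt again: taken
after lw $t1, 0($t6): $t1=M[112]=1
after or $t7, $t7, $t1: $t7=31|1=31
after add $t6, $t6, 4: $t6=112+4=116
after add $t2, $t2, 1: $t2=4+1=5
cmp $t2, 8  (cmp 5,8)
blt again: taken
after lw $t1, 0($t6): $t1=M[116]=-6
after or $t7, $t7, $t1: $t7=31|(-6)=-1
after add $t6, $t6, 4: $t6=116+4=120
after add $t2, $t2, 1: $t2=5+1=6
cmp $t2, 8  (cmp 6,8)
blt again: taken
after lw $t1, 0($t6): $t1=M[120]=23
after or $t7, $t7, $t1: $t7=(-1)|23=-1
after add $t6, $t6, 4: $t6=120+4=124
after add $t2, $t2, 1: $t2=6+1=7
cmp $t2, 8  (cmp 7,8)
blt again: taken
after lw $t1, 0($t6): $t1=M[124]=19
after or $t7, $t7, $t1: $t7=(-1)|19=-1
after add $t6, $t6, 4: $t6=124+4=128
after add $t2, $t2, 1: $t2=7+1=8
cmp $t2, 8  (cmp 8,8)
blt again: not taken
after sub $t7, $t1, $t1: $t7=19-19=0
sw $t7, (124) → M[124]=0
halt.
Total executed instructions: 49.

49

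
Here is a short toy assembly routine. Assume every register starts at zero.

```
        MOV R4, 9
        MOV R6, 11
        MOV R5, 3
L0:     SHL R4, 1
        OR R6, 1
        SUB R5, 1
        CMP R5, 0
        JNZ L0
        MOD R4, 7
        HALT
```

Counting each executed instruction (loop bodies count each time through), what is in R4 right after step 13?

36

MOV R4, 9 → R4=9
MOV R6, 11 → R6=11
MOV R5, 3 → R5=3
SHL R4, 1 → R4=9<<1=18
OR R6, 1 → R6=11|1=11
SUB R5, 1 → R5=3-1=2
CMP R5, 0  (cmp 2,0)
JNZ L0: taken
SHL R4, 1 → R4=18<<1=36
OR R6, 1 → R6=11|1=11
SUB R5, 1 → R5=2-1=1
CMP R5, 0  (cmp 1,0)
JNZ L0: taken
After step 13: R4 = 36.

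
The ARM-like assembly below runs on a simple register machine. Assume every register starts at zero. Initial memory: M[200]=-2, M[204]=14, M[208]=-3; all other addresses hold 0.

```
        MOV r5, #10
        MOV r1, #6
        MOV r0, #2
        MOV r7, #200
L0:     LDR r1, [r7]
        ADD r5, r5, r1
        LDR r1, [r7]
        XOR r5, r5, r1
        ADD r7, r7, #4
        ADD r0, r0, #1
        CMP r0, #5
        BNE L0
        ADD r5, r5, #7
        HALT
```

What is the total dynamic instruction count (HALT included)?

r5=10
r1=6
r0=2
r7=200
r1=M[200]=-2
r5=10+(-2)=8
r1=M[200]=-2
r5=8^(-2)=-10
r7=200+4=204
r0=2+1=3
CMP r0, #5  (cmp 3,5)
BNE L0: taken
r1=M[204]=14
r5=(-10)+14=4
r1=M[204]=14
r5=4^14=10
r7=204+4=208
r0=3+1=4
CMP r0, #5  (cmp 4,5)
BNE L0: taken
r1=M[208]=-3
r5=10+(-3)=7
r1=M[208]=-3
r5=7^(-3)=-6
r7=208+4=212
r0=4+1=5
CMP r0, #5  (cmp 5,5)
BNE L0: not taken
r5=(-6)+7=1
halt.
Total executed instructions: 30.

30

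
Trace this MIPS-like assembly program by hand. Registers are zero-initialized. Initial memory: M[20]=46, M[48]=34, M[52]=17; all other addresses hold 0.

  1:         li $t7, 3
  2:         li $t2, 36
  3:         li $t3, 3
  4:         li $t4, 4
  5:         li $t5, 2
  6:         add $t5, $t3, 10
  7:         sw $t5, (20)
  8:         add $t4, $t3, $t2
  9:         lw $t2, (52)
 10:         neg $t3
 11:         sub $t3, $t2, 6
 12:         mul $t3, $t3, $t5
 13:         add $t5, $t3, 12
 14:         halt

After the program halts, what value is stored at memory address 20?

$t7=3
$t2=36
$t3=3
$t4=4
$t5=2
$t5=3+10=13
sw $t5, (20) → M[20]=13
$t4=3+36=39
$t2=M[52]=17
$t3=-(3)=-3
$t3=17-6=11
$t3=11*13=143
$t5=143+12=155
halt.

13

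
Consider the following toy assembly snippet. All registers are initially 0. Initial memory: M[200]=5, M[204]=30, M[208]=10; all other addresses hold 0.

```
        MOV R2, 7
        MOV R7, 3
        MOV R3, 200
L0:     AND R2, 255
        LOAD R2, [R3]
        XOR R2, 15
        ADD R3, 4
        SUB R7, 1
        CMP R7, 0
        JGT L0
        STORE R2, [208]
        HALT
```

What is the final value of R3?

212

MOV R2, 7 → R2=7
MOV R7, 3 → R7=3
MOV R3, 200 → R3=200
AND R2, 255 → R2=7&255=7
LOAD R2, [R3] → R2=M[200]=5
XOR R2, 15 → R2=5^15=10
ADD R3, 4 → R3=200+4=204
SUB R7, 1 → R7=3-1=2
CMP R7, 0  (cmp 2,0)
JGT L0: taken
AND R2, 255 → R2=10&255=10
LOAD R2, [R3] → R2=M[204]=30
XOR R2, 15 → R2=30^15=17
ADD R3, 4 → R3=204+4=208
SUB R7, 1 → R7=2-1=1
CMP R7, 0  (cmp 1,0)
JGT L0: taken
AND R2, 255 → R2=17&255=17
LOAD R2, [R3] → R2=M[208]=10
XOR R2, 15 → R2=10^15=5
ADD R3, 4 → R3=208+4=212
SUB R7, 1 → R7=1-1=0
CMP R7, 0  (cmp 0,0)
JGT L0: not taken
STORE R2, [208] → M[208]=5
halt.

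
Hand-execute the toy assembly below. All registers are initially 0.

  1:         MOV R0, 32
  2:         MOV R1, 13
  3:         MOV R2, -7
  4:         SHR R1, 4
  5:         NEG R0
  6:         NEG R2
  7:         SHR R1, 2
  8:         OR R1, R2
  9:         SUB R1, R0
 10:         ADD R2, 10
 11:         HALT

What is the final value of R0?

-32

R0=32
R1=13
R2=-7
R1=13>>4=0
R0=-(32)=-32
R2=-(-7)=7
R1=0>>2=0
R1=0|7=7
R1=7-(-32)=39
R2=7+10=17
halt.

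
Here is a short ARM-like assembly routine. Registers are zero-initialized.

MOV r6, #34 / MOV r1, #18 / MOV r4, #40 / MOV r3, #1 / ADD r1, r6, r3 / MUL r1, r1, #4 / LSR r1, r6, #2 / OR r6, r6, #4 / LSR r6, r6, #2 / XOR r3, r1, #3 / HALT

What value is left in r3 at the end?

11

after MOV r6, #34: r6=34
after MOV r1, #18: r1=18
after MOV r4, #40: r4=40
after MOV r3, #1: r3=1
after ADD r1, r6, r3: r1=34+1=35
after MUL r1, r1, #4: r1=35*4=140
after LSR r1, r6, #2: r1=34>>2=8
after OR r6, r6, #4: r6=34|4=38
after LSR r6, r6, #2: r6=38>>2=9
after XOR r3, r1, #3: r3=8^3=11
halt.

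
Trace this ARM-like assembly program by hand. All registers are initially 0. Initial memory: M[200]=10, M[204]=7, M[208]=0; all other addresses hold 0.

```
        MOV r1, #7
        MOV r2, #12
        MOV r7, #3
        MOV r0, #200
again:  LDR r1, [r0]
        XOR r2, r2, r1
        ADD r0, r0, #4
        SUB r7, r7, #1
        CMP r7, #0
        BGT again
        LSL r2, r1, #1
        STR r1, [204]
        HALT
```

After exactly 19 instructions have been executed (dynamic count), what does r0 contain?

MOV r1, #7 → r1=7
MOV r2, #12 → r2=12
MOV r7, #3 → r7=3
MOV r0, #200 → r0=200
LDR r1, [r0] → r1=M[200]=10
XOR r2, r2, r1 → r2=12^10=6
ADD r0, r0, #4 → r0=200+4=204
SUB r7, r7, #1 → r7=3-1=2
CMP r7, #0  (cmp 2,0)
BGT again: taken
LDR r1, [r0] → r1=M[204]=7
XOR r2, r2, r1 → r2=6^7=1
ADD r0, r0, #4 → r0=204+4=208
SUB r7, r7, #1 → r7=2-1=1
CMP r7, #0  (cmp 1,0)
BGT again: taken
LDR r1, [r0] → r1=M[208]=0
XOR r2, r2, r1 → r2=1^0=1
ADD r0, r0, #4 → r0=208+4=212
After step 19: r0 = 212.

212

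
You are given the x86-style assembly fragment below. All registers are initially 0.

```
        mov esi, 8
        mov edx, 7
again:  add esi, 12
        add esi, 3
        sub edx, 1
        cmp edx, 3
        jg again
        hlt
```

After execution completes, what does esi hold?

after mov esi, 8: esi=8
after mov edx, 7: edx=7
after add esi, 12: esi=8+12=20
after add esi, 3: esi=20+3=23
after sub edx, 1: edx=7-1=6
cmp edx, 3  (cmp 6,3)
jg again: taken
after add esi, 12: esi=23+12=35
after add esi, 3: esi=35+3=38
after sub edx, 1: edx=6-1=5
cmp edx, 3  (cmp 5,3)
jg again: taken
after add esi, 12: esi=38+12=50
after add esi, 3: esi=50+3=53
after sub edx, 1: edx=5-1=4
cmp edx, 3  (cmp 4,3)
jg again: taken
after add esi, 12: esi=53+12=65
after add esi, 3: esi=65+3=68
after sub edx, 1: edx=4-1=3
cmp edx, 3  (cmp 3,3)
jg again: not taken
halt.

68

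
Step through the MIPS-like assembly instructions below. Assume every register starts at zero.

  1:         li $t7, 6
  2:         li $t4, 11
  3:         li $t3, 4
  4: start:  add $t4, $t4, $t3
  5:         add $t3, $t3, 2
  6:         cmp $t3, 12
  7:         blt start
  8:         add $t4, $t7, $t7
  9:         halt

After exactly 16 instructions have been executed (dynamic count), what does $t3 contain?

after li $t7, 6: $t7=6
after li $t4, 11: $t4=11
after li $t3, 4: $t3=4
after add $t4, $t4, $t3: $t4=11+4=15
after add $t3, $t3, 2: $t3=4+2=6
cmp $t3, 12  (cmp 6,12)
blt start: taken
after add $t4, $t4, $t3: $t4=15+6=21
after add $t3, $t3, 2: $t3=6+2=8
cmp $t3, 12  (cmp 8,12)
blt start: taken
after add $t4, $t4, $t3: $t4=21+8=29
after add $t3, $t3, 2: $t3=8+2=10
cmp $t3, 12  (cmp 10,12)
blt start: taken
after add $t4, $t4, $t3: $t4=29+10=39
After step 16: $t3 = 10.

10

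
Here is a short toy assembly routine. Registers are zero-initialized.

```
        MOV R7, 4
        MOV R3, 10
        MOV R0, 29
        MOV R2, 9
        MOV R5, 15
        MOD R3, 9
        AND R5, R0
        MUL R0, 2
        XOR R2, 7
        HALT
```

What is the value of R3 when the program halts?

1

R7=4
R3=10
R0=29
R2=9
R5=15
R3=10%9=1
R5=15&29=13
R0=29*2=58
R2=9^7=14
halt.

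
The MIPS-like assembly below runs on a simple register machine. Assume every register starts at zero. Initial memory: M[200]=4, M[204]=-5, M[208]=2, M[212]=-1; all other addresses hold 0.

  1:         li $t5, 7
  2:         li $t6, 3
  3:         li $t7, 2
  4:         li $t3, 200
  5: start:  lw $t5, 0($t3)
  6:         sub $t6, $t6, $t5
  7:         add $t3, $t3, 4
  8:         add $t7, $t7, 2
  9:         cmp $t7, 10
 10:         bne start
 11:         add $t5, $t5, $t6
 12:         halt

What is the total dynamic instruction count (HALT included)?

30

li $t5, 7 → $t5=7
li $t6, 3 → $t6=3
li $t7, 2 → $t7=2
li $t3, 200 → $t3=200
lw $t5, 0($t3) → $t5=M[200]=4
sub $t6, $t6, $t5 → $t6=3-4=-1
add $t3, $t3, 4 → $t3=200+4=204
add $t7, $t7, 2 → $t7=2+2=4
cmp $t7, 10  (cmp 4,10)
bne start: taken
lw $t5, 0($t3) → $t5=M[204]=-5
sub $t6, $t6, $t5 → $t6=(-1)-(-5)=4
add $t3, $t3, 4 → $t3=204+4=208
add $t7, $t7, 2 → $t7=4+2=6
cmp $t7, 10  (cmp 6,10)
bne start: taken
lw $t5, 0($t3) → $t5=M[208]=2
sub $t6, $t6, $t5 → $t6=4-2=2
add $t3, $t3, 4 → $t3=208+4=212
add $t7, $t7, 2 → $t7=6+2=8
cmp $t7, 10  (cmp 8,10)
bne start: taken
lw $t5, 0($t3) → $t5=M[212]=-1
sub $t6, $t6, $t5 → $t6=2-(-1)=3
add $t3, $t3, 4 → $t3=212+4=216
add $t7, $t7, 2 → $t7=8+2=10
cmp $t7, 10  (cmp 10,10)
bne start: not taken
add $t5, $t5, $t6 → $t5=(-1)+3=2
halt.
Total executed instructions: 30.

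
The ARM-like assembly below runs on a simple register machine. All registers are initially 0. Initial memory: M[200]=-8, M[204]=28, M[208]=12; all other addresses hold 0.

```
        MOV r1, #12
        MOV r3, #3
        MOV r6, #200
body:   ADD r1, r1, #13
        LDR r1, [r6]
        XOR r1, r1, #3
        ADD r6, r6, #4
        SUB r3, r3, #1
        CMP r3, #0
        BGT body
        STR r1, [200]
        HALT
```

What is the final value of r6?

212

after MOV r1, #12: r1=12
after MOV r3, #3: r3=3
after MOV r6, #200: r6=200
after ADD r1, r1, #13: r1=12+13=25
after LDR r1, [r6]: r1=M[200]=-8
after XOR r1, r1, #3: r1=(-8)^3=-5
after ADD r6, r6, #4: r6=200+4=204
after SUB r3, r3, #1: r3=3-1=2
CMP r3, #0  (cmp 2,0)
BGT body: taken
after ADD r1, r1, #13: r1=(-5)+13=8
after LDR r1, [r6]: r1=M[204]=28
after XOR r1, r1, #3: r1=28^3=31
after ADD r6, r6, #4: r6=204+4=208
after SUB r3, r3, #1: r3=2-1=1
CMP r3, #0  (cmp 1,0)
BGT body: taken
after ADD r1, r1, #13: r1=31+13=44
after LDR r1, [r6]: r1=M[208]=12
after XOR r1, r1, #3: r1=12^3=15
after ADD r6, r6, #4: r6=208+4=212
after SUB r3, r3, #1: r3=1-1=0
CMP r3, #0  (cmp 0,0)
BGT body: not taken
STR r1, [200] → M[200]=15
halt.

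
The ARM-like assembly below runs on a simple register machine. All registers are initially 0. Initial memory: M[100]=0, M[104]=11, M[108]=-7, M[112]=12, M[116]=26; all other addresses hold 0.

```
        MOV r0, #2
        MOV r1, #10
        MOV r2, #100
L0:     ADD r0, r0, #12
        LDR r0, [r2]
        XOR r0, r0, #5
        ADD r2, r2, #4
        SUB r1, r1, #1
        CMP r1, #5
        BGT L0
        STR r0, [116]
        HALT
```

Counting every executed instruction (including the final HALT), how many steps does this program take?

after MOV r0, #2: r0=2
after MOV r1, #10: r1=10
after MOV r2, #100: r2=100
after ADD r0, r0, #12: r0=2+12=14
after LDR r0, [r2]: r0=M[100]=0
after XOR r0, r0, #5: r0=0^5=5
after ADD r2, r2, #4: r2=100+4=104
after SUB r1, r1, #1: r1=10-1=9
CMP r1, #5  (cmp 9,5)
BGT L0: taken
after ADD r0, r0, #12: r0=5+12=17
after LDR r0, [r2]: r0=M[104]=11
after XOR r0, r0, #5: r0=11^5=14
after ADD r2, r2, #4: r2=104+4=108
after SUB r1, r1, #1: r1=9-1=8
CMP r1, #5  (cmp 8,5)
BGT L0: taken
after ADD r0, r0, #12: r0=14+12=26
after LDR r0, [r2]: r0=M[108]=-7
after XOR r0, r0, #5: r0=(-7)^5=-4
after ADD r2, r2, #4: r2=108+4=112
after SUB r1, r1, #1: r1=8-1=7
CMP r1, #5  (cmp 7,5)
BGT L0: taken
after ADD r0, r0, #12: r0=(-4)+12=8
after LDR r0, [r2]: r0=M[112]=12
after XOR r0, r0, #5: r0=12^5=9
after ADD r2, r2, #4: r2=112+4=116
after SUB r1, r1, #1: r1=7-1=6
CMP r1, #5  (cmp 6,5)
BGT L0: taken
after ADD r0, r0, #12: r0=9+12=21
after LDR r0, [r2]: r0=M[116]=26
after XOR r0, r0, #5: r0=26^5=31
after ADD r2, r2, #4: r2=116+4=120
after SUB r1, r1, #1: r1=6-1=5
CMP r1, #5  (cmp 5,5)
BGT L0: not taken
STR r0, [116] → M[116]=31
halt.
Total executed instructions: 40.

40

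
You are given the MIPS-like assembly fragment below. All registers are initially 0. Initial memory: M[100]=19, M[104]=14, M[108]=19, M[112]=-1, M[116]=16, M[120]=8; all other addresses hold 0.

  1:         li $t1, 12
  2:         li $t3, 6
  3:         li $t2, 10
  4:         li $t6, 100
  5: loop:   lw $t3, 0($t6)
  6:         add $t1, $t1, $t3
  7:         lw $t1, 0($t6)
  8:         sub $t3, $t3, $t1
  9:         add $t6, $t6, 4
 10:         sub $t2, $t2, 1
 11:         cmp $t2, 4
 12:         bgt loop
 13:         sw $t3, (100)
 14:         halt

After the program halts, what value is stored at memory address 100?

li $t1, 12 → $t1=12
li $t3, 6 → $t3=6
li $t2, 10 → $t2=10
li $t6, 100 → $t6=100
lw $t3, 0($t6) → $t3=M[100]=19
add $t1, $t1, $t3 → $t1=12+19=31
lw $t1, 0($t6) → $t1=M[100]=19
sub $t3, $t3, $t1 → $t3=19-19=0
add $t6, $t6, 4 → $t6=100+4=104
sub $t2, $t2, 1 → $t2=10-1=9
cmp $t2, 4  (cmp 9,4)
bgt loop: taken
lw $t3, 0($t6) → $t3=M[104]=14
add $t1, $t1, $t3 → $t1=19+14=33
lw $t1, 0($t6) → $t1=M[104]=14
sub $t3, $t3, $t1 → $t3=14-14=0
add $t6, $t6, 4 → $t6=104+4=108
sub $t2, $t2, 1 → $t2=9-1=8
cmp $t2, 4  (cmp 8,4)
bgt loop: taken
lw $t3, 0($t6) → $t3=M[108]=19
add $t1, $t1, $t3 → $t1=14+19=33
lw $t1, 0($t6) → $t1=M[108]=19
sub $t3, $t3, $t1 → $t3=19-19=0
add $t6, $t6, 4 → $t6=108+4=112
sub $t2, $t2, 1 → $t2=8-1=7
cmp $t2, 4  (cmp 7,4)
bgt loop: taken
lw $t3, 0($t6) → $t3=M[112]=-1
add $t1, $t1, $t3 → $t1=19+(-1)=18
lw $t1, 0($t6) → $t1=M[112]=-1
sub $t3, $t3, $t1 → $t3=(-1)-(-1)=0
add $t6, $t6, 4 → $t6=112+4=116
sub $t2, $t2, 1 → $t2=7-1=6
cmp $t2, 4  (cmp 6,4)
bgt loop: taken
lw $t3, 0($t6) → $t3=M[116]=16
add $t1, $t1, $t3 → $t1=(-1)+16=15
lw $t1, 0($t6) → $t1=M[116]=16
sub $t3, $t3, $t1 → $t3=16-16=0
add $t6, $t6, 4 → $t6=116+4=120
sub $t2, $t2, 1 → $t2=6-1=5
cmp $t2, 4  (cmp 5,4)
bgt loop: taken
lw $t3, 0($t6) → $t3=M[120]=8
add $t1, $t1, $t3 → $t1=16+8=24
lw $t1, 0($t6) → $t1=M[120]=8
sub $t3, $t3, $t1 → $t3=8-8=0
add $t6, $t6, 4 → $t6=120+4=124
sub $t2, $t2, 1 → $t2=5-1=4
cmp $t2, 4  (cmp 4,4)
bgt loop: not taken
sw $t3, (100) → M[100]=0
halt.

0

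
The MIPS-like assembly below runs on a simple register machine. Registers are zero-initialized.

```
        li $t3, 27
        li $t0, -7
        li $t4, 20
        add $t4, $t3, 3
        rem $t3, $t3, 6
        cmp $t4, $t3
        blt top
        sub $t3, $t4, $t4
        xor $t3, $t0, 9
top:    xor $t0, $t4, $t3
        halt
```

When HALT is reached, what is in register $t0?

after li $t3, 27: $t3=27
after li $t0, -7: $t0=-7
after li $t4, 20: $t4=20
after add $t4, $t3, 3: $t4=27+3=30
after rem $t3, $t3, 6: $t3=27%6=3
cmp $t4, $t3  (cmp 30,3)
blt top: not taken
after sub $t3, $t4, $t4: $t3=30-30=0
after xor $t3, $t0, 9: $t3=(-7)^9=-16
after xor $t0, $t4, $t3: $t0=30^(-16)=-18
halt.

-18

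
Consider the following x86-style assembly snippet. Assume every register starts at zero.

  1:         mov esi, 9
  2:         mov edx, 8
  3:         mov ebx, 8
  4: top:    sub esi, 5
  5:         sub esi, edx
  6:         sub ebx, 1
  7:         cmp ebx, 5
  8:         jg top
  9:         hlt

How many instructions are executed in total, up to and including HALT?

19

mov esi, 9 → esi=9
mov edx, 8 → edx=8
mov ebx, 8 → ebx=8
sub esi, 5 → esi=9-5=4
sub esi, edx → esi=4-8=-4
sub ebx, 1 → ebx=8-1=7
cmp ebx, 5  (cmp 7,5)
jg top: taken
sub esi, 5 → esi=(-4)-5=-9
sub esi, edx → esi=(-9)-8=-17
sub ebx, 1 → ebx=7-1=6
cmp ebx, 5  (cmp 6,5)
jg top: taken
sub esi, 5 → esi=(-17)-5=-22
sub esi, edx → esi=(-22)-8=-30
sub ebx, 1 → ebx=6-1=5
cmp ebx, 5  (cmp 5,5)
jg top: not taken
halt.
Total executed instructions: 19.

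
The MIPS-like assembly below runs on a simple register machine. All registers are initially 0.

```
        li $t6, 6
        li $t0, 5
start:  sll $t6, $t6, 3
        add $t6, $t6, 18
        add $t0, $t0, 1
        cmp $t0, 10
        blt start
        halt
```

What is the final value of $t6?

280866

after li $t6, 6: $t6=6
after li $t0, 5: $t0=5
after sll $t6, $t6, 3: $t6=6<<3=48
after add $t6, $t6, 18: $t6=48+18=66
after add $t0, $t0, 1: $t0=5+1=6
cmp $t0, 10  (cmp 6,10)
blt start: taken
after sll $t6, $t6, 3: $t6=66<<3=528
after add $t6, $t6, 18: $t6=528+18=546
after add $t0, $t0, 1: $t0=6+1=7
cmp $t0, 10  (cmp 7,10)
blt start: taken
after sll $t6, $t6, 3: $t6=546<<3=4368
after add $t6, $t6, 18: $t6=4368+18=4386
after add $t0, $t0, 1: $t0=7+1=8
cmp $t0, 10  (cmp 8,10)
blt start: taken
after sll $t6, $t6, 3: $t6=4386<<3=35088
after add $t6, $t6, 18: $t6=35088+18=35106
after add $t0, $t0, 1: $t0=8+1=9
cmp $t0, 10  (cmp 9,10)
blt start: taken
after sll $t6, $t6, 3: $t6=35106<<3=280848
after add $t6, $t6, 18: $t6=280848+18=280866
after add $t0, $t0, 1: $t0=9+1=10
cmp $t0, 10  (cmp 10,10)
blt start: not taken
halt.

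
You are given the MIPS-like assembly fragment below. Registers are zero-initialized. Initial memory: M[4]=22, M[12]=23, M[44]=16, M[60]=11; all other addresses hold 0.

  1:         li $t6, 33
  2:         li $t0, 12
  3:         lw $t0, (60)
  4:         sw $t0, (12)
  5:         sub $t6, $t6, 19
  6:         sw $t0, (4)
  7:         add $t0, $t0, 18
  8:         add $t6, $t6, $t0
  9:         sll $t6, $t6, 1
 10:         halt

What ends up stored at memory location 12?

11

li $t6, 33 → $t6=33
li $t0, 12 → $t0=12
lw $t0, (60) → $t0=M[60]=11
sw $t0, (12) → M[12]=11
sub $t6, $t6, 19 → $t6=33-19=14
sw $t0, (4) → M[4]=11
add $t0, $t0, 18 → $t0=11+18=29
add $t6, $t6, $t0 → $t6=14+29=43
sll $t6, $t6, 1 → $t6=43<<1=86
halt.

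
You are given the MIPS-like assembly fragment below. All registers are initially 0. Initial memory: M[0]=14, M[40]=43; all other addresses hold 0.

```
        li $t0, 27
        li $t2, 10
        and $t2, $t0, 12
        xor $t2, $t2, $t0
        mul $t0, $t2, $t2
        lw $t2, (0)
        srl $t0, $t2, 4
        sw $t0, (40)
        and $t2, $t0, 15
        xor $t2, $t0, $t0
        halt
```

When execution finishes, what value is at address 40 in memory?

0

$t0=27
$t2=10
$t2=27&12=8
$t2=8^27=19
$t0=19*19=361
$t2=M[0]=14
$t0=14>>4=0
sw $t0, (40) → M[40]=0
$t2=0&15=0
$t2=0^0=0
halt.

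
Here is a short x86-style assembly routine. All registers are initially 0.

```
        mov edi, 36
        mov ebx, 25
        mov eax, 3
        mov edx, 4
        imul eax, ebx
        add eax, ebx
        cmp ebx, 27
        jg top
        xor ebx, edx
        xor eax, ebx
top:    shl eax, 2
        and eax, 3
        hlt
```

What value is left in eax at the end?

0

mov edi, 36 → edi=36
mov ebx, 25 → ebx=25
mov eax, 3 → eax=3
mov edx, 4 → edx=4
imul eax, ebx → eax=3*25=75
add eax, ebx → eax=75+25=100
cmp ebx, 27  (cmp 25,27)
jg top: not taken
xor ebx, edx → ebx=25^4=29
xor eax, ebx → eax=100^29=121
shl eax, 2 → eax=121<<2=484
and eax, 3 → eax=484&3=0
halt.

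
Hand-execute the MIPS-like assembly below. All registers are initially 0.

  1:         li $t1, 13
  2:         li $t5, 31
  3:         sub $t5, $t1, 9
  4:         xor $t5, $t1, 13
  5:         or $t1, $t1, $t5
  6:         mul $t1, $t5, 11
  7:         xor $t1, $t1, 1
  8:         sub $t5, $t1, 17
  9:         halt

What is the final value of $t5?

-16

$t1=13
$t5=31
$t5=13-9=4
$t5=13^13=0
$t1=13|0=13
$t1=0*11=0
$t1=0^1=1
$t5=1-17=-16
halt.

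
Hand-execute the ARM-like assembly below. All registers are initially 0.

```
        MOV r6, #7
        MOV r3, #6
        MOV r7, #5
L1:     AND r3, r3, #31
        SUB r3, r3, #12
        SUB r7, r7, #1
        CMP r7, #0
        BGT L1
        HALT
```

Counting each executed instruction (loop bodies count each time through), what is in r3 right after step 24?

22

after MOV r6, #7: r6=7
after MOV r3, #6: r3=6
after MOV r7, #5: r7=5
after AND r3, r3, #31: r3=6&31=6
after SUB r3, r3, #12: r3=6-12=-6
after SUB r7, r7, #1: r7=5-1=4
CMP r7, #0  (cmp 4,0)
BGT L1: taken
after AND r3, r3, #31: r3=(-6)&31=26
after SUB r3, r3, #12: r3=26-12=14
after SUB r7, r7, #1: r7=4-1=3
CMP r7, #0  (cmp 3,0)
BGT L1: taken
after AND r3, r3, #31: r3=14&31=14
after SUB r3, r3, #12: r3=14-12=2
after SUB r7, r7, #1: r7=3-1=2
CMP r7, #0  (cmp 2,0)
BGT L1: taken
after AND r3, r3, #31: r3=2&31=2
after SUB r3, r3, #12: r3=2-12=-10
after SUB r7, r7, #1: r7=2-1=1
CMP r7, #0  (cmp 1,0)
BGT L1: taken
after AND r3, r3, #31: r3=(-10)&31=22
After step 24: r3 = 22.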